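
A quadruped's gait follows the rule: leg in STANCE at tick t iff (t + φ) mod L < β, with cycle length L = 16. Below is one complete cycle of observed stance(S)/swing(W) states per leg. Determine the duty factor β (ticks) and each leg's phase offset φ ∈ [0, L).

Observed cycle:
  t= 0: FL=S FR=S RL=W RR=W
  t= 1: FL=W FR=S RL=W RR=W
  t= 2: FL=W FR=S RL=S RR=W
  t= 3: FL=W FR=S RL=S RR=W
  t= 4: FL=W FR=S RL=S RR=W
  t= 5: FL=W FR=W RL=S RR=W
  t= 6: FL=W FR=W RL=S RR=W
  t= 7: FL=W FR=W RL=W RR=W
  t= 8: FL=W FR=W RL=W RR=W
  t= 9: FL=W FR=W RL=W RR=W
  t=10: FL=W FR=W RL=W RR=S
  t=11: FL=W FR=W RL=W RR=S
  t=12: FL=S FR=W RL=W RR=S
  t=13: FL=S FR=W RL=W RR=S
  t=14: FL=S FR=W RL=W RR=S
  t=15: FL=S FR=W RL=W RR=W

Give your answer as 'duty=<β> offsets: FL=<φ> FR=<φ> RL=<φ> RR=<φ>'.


duty=5 offsets: FL=4 FR=0 RL=14 RR=6

duty β = stance ticks per leg = 5
FL: stance ticks = 5; W→S at t=12 → φ=4
FR: stance ticks = 5; W→S at t=0 → φ=0
RL: stance ticks = 5; W→S at t=2 → φ=14
RR: stance ticks = 5; W→S at t=10 → φ=6


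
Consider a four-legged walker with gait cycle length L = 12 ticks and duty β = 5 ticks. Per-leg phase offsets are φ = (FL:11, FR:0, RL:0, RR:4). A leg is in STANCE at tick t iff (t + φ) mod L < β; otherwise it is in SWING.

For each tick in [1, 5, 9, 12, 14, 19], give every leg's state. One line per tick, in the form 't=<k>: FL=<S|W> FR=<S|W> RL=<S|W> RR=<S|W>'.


t=1: FL=S FR=S RL=S RR=W
t=5: FL=S FR=W RL=W RR=W
t=9: FL=W FR=W RL=W RR=S
t=12: FL=W FR=S RL=S RR=S
t=14: FL=S FR=S RL=S RR=W
t=19: FL=W FR=W RL=W RR=W

t=1: phase=(0,1,1,5) vs β=5 → FL=S FR=S RL=S RR=W
t=5: phase=(4,5,5,9) vs β=5 → FL=S FR=W RL=W RR=W
t=9: phase=(8,9,9,1) vs β=5 → FL=W FR=W RL=W RR=S
t=12: phase=(11,0,0,4) vs β=5 → FL=W FR=S RL=S RR=S
t=14: phase=(1,2,2,6) vs β=5 → FL=S FR=S RL=S RR=W
t=19: phase=(6,7,7,11) vs β=5 → FL=W FR=W RL=W RR=W


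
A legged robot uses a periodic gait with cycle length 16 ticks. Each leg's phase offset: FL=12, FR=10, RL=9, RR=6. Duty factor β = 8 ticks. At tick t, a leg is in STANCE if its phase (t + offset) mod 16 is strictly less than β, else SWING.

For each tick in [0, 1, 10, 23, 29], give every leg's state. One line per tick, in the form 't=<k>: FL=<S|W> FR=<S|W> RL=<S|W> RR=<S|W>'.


t=0: phase=(12,10,9,6) vs β=8 → FL=W FR=W RL=W RR=S
t=1: phase=(13,11,10,7) vs β=8 → FL=W FR=W RL=W RR=S
t=10: phase=(6,4,3,0) vs β=8 → FL=S FR=S RL=S RR=S
t=23: phase=(3,1,0,13) vs β=8 → FL=S FR=S RL=S RR=W
t=29: phase=(9,7,6,3) vs β=8 → FL=W FR=S RL=S RR=S

t=0: FL=W FR=W RL=W RR=S
t=1: FL=W FR=W RL=W RR=S
t=10: FL=S FR=S RL=S RR=S
t=23: FL=S FR=S RL=S RR=W
t=29: FL=W FR=S RL=S RR=S


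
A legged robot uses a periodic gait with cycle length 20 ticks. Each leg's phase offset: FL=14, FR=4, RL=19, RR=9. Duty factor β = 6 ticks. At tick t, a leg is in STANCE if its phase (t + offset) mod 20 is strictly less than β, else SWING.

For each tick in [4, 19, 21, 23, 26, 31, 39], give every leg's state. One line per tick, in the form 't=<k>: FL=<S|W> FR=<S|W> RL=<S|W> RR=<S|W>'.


t=4: FL=W FR=W RL=S RR=W
t=19: FL=W FR=S RL=W RR=W
t=21: FL=W FR=S RL=S RR=W
t=23: FL=W FR=W RL=S RR=W
t=26: FL=S FR=W RL=S RR=W
t=31: FL=S FR=W RL=W RR=S
t=39: FL=W FR=S RL=W RR=W

t=4: phase=(18,8,3,13) vs β=6 → FL=W FR=W RL=S RR=W
t=19: phase=(13,3,18,8) vs β=6 → FL=W FR=S RL=W RR=W
t=21: phase=(15,5,0,10) vs β=6 → FL=W FR=S RL=S RR=W
t=23: phase=(17,7,2,12) vs β=6 → FL=W FR=W RL=S RR=W
t=26: phase=(0,10,5,15) vs β=6 → FL=S FR=W RL=S RR=W
t=31: phase=(5,15,10,0) vs β=6 → FL=S FR=W RL=W RR=S
t=39: phase=(13,3,18,8) vs β=6 → FL=W FR=S RL=W RR=W


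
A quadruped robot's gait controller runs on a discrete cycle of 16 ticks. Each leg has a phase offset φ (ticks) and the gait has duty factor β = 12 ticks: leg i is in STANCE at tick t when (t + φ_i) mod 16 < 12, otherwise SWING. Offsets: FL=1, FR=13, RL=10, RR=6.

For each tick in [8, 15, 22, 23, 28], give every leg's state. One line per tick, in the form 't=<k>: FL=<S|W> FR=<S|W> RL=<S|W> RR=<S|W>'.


t=8: phase=(9,5,2,14) vs β=12 → FL=S FR=S RL=S RR=W
t=15: phase=(0,12,9,5) vs β=12 → FL=S FR=W RL=S RR=S
t=22: phase=(7,3,0,12) vs β=12 → FL=S FR=S RL=S RR=W
t=23: phase=(8,4,1,13) vs β=12 → FL=S FR=S RL=S RR=W
t=28: phase=(13,9,6,2) vs β=12 → FL=W FR=S RL=S RR=S

t=8: FL=S FR=S RL=S RR=W
t=15: FL=S FR=W RL=S RR=S
t=22: FL=S FR=S RL=S RR=W
t=23: FL=S FR=S RL=S RR=W
t=28: FL=W FR=S RL=S RR=S


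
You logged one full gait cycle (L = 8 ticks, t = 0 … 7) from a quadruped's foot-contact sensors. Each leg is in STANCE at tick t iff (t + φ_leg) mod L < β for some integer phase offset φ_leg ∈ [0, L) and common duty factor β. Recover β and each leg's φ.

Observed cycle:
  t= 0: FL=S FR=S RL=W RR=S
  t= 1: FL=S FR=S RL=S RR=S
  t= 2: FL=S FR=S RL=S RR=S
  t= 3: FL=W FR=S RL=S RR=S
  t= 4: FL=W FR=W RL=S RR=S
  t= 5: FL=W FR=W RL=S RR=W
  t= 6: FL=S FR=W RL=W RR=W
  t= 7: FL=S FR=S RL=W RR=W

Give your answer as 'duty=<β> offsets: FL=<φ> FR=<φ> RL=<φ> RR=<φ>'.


duty=5 offsets: FL=2 FR=1 RL=7 RR=0

duty β = stance ticks per leg = 5
FL: stance ticks = 5; W→S at t=6 → φ=2
FR: stance ticks = 5; W→S at t=7 → φ=1
RL: stance ticks = 5; W→S at t=1 → φ=7
RR: stance ticks = 5; W→S at t=0 → φ=0


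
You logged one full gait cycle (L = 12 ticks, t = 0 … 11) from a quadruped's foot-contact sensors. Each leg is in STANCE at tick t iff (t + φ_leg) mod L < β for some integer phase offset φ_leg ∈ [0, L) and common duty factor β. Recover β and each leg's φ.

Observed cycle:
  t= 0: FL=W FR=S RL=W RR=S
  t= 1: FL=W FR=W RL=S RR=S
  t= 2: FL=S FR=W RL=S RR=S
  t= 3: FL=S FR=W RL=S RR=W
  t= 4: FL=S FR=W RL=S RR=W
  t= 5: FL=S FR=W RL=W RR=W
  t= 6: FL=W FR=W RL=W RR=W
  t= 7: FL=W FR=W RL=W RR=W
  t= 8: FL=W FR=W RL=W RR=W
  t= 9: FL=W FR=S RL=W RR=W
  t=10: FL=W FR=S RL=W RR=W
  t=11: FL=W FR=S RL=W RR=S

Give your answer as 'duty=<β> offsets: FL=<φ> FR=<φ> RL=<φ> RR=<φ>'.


duty=4 offsets: FL=10 FR=3 RL=11 RR=1

duty β = stance ticks per leg = 4
FL: stance ticks = 4; W→S at t=2 → φ=10
FR: stance ticks = 4; W→S at t=9 → φ=3
RL: stance ticks = 4; W→S at t=1 → φ=11
RR: stance ticks = 4; W→S at t=11 → φ=1


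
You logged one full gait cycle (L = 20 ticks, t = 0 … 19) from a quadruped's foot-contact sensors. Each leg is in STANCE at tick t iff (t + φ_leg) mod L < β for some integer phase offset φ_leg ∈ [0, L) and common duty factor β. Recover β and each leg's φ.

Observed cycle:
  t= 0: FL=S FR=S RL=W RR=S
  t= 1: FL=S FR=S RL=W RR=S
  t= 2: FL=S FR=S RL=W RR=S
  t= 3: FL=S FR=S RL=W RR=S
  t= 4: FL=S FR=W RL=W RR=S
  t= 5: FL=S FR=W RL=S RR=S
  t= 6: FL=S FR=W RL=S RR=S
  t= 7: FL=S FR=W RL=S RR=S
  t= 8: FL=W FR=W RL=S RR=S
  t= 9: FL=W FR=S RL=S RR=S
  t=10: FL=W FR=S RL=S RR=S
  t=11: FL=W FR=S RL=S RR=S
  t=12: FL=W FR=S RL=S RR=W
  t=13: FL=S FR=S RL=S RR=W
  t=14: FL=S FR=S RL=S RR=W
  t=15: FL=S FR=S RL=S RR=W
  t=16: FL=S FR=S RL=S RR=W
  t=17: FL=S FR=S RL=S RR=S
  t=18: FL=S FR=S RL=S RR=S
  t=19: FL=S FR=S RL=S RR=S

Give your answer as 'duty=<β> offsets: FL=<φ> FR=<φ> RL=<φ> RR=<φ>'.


duty β = stance ticks per leg = 15
FL: stance ticks = 15; W→S at t=13 → φ=7
FR: stance ticks = 15; W→S at t=9 → φ=11
RL: stance ticks = 15; W→S at t=5 → φ=15
RR: stance ticks = 15; W→S at t=17 → φ=3

duty=15 offsets: FL=7 FR=11 RL=15 RR=3


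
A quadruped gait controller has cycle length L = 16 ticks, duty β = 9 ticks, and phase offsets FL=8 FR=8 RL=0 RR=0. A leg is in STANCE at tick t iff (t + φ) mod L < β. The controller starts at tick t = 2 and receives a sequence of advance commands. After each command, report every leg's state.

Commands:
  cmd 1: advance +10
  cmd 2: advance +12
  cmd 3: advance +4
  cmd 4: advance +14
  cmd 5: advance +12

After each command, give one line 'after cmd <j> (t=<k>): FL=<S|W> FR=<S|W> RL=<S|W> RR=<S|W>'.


start t=2: FL=W FR=W RL=S RR=S
cmd 1: advance +10 → t=12, phase=(4,4,12,12) → FL=S FR=S RL=W RR=W
cmd 2: advance +12 → t=24, phase=(0,0,8,8) → FL=S FR=S RL=S RR=S
cmd 3: advance +4 → t=28, phase=(4,4,12,12) → FL=S FR=S RL=W RR=W
cmd 4: advance +14 → t=42, phase=(2,2,10,10) → FL=S FR=S RL=W RR=W
cmd 5: advance +12 → t=54, phase=(14,14,6,6) → FL=W FR=W RL=S RR=S

after cmd 1 (t=12): FL=S FR=S RL=W RR=W
after cmd 2 (t=24): FL=S FR=S RL=S RR=S
after cmd 3 (t=28): FL=S FR=S RL=W RR=W
after cmd 4 (t=42): FL=S FR=S RL=W RR=W
after cmd 5 (t=54): FL=W FR=W RL=S RR=S


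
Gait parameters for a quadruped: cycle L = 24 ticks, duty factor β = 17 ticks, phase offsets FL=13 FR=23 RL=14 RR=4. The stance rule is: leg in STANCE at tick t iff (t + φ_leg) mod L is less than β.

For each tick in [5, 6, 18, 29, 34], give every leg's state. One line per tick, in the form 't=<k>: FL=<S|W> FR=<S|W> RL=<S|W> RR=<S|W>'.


t=5: phase=(18,4,19,9) vs β=17 → FL=W FR=S RL=W RR=S
t=6: phase=(19,5,20,10) vs β=17 → FL=W FR=S RL=W RR=S
t=18: phase=(7,17,8,22) vs β=17 → FL=S FR=W RL=S RR=W
t=29: phase=(18,4,19,9) vs β=17 → FL=W FR=S RL=W RR=S
t=34: phase=(23,9,0,14) vs β=17 → FL=W FR=S RL=S RR=S

t=5: FL=W FR=S RL=W RR=S
t=6: FL=W FR=S RL=W RR=S
t=18: FL=S FR=W RL=S RR=W
t=29: FL=W FR=S RL=W RR=S
t=34: FL=W FR=S RL=S RR=S


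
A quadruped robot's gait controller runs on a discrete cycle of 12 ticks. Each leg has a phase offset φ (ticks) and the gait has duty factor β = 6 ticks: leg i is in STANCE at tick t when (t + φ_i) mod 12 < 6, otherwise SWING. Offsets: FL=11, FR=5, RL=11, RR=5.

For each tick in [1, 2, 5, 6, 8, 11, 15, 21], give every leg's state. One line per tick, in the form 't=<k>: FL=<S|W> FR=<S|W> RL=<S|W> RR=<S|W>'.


t=1: phase=(0,6,0,6) vs β=6 → FL=S FR=W RL=S RR=W
t=2: phase=(1,7,1,7) vs β=6 → FL=S FR=W RL=S RR=W
t=5: phase=(4,10,4,10) vs β=6 → FL=S FR=W RL=S RR=W
t=6: phase=(5,11,5,11) vs β=6 → FL=S FR=W RL=S RR=W
t=8: phase=(7,1,7,1) vs β=6 → FL=W FR=S RL=W RR=S
t=11: phase=(10,4,10,4) vs β=6 → FL=W FR=S RL=W RR=S
t=15: phase=(2,8,2,8) vs β=6 → FL=S FR=W RL=S RR=W
t=21: phase=(8,2,8,2) vs β=6 → FL=W FR=S RL=W RR=S

t=1: FL=S FR=W RL=S RR=W
t=2: FL=S FR=W RL=S RR=W
t=5: FL=S FR=W RL=S RR=W
t=6: FL=S FR=W RL=S RR=W
t=8: FL=W FR=S RL=W RR=S
t=11: FL=W FR=S RL=W RR=S
t=15: FL=S FR=W RL=S RR=W
t=21: FL=W FR=S RL=W RR=S


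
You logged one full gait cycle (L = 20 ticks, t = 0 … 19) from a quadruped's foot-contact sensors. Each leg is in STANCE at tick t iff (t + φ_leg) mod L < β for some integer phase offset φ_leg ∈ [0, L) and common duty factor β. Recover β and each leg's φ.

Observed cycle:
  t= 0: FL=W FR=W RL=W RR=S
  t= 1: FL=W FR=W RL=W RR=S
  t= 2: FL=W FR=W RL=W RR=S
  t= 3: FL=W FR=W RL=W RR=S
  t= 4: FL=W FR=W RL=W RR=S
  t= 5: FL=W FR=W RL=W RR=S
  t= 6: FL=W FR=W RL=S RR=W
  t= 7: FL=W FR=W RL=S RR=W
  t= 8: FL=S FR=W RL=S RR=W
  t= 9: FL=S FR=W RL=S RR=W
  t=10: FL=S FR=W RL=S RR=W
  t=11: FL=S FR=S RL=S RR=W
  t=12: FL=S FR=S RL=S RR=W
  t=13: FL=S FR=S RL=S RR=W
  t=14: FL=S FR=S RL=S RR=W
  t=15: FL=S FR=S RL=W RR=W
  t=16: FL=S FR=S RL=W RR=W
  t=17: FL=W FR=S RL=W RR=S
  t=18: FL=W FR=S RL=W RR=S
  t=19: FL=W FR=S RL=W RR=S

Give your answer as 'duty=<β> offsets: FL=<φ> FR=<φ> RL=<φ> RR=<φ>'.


duty β = stance ticks per leg = 9
FL: stance ticks = 9; W→S at t=8 → φ=12
FR: stance ticks = 9; W→S at t=11 → φ=9
RL: stance ticks = 9; W→S at t=6 → φ=14
RR: stance ticks = 9; W→S at t=17 → φ=3

duty=9 offsets: FL=12 FR=9 RL=14 RR=3


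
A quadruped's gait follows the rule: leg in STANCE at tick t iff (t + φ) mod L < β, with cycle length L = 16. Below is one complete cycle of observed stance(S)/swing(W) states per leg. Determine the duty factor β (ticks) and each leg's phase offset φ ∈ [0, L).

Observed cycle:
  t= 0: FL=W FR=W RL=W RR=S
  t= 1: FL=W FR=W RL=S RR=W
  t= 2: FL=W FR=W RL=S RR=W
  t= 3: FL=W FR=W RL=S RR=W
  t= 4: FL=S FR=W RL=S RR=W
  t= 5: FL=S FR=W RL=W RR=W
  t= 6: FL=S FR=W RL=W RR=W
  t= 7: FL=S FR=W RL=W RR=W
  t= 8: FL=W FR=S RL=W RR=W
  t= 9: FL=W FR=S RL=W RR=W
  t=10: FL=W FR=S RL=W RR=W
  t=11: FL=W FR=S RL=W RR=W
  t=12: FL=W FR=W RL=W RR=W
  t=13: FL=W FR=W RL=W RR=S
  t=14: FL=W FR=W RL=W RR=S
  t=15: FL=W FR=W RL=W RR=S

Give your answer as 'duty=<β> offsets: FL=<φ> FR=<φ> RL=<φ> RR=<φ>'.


duty=4 offsets: FL=12 FR=8 RL=15 RR=3

duty β = stance ticks per leg = 4
FL: stance ticks = 4; W→S at t=4 → φ=12
FR: stance ticks = 4; W→S at t=8 → φ=8
RL: stance ticks = 4; W→S at t=1 → φ=15
RR: stance ticks = 4; W→S at t=13 → φ=3


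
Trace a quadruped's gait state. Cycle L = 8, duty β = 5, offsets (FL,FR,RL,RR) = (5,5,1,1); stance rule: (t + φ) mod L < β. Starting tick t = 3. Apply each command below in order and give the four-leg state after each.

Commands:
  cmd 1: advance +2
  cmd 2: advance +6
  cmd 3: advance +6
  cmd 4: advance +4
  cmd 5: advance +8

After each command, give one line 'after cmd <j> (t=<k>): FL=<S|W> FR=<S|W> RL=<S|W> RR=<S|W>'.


start t=3: FL=S FR=S RL=S RR=S
cmd 1: advance +2 → t=5, phase=(2,2,6,6) → FL=S FR=S RL=W RR=W
cmd 2: advance +6 → t=11, phase=(0,0,4,4) → FL=S FR=S RL=S RR=S
cmd 3: advance +6 → t=17, phase=(6,6,2,2) → FL=W FR=W RL=S RR=S
cmd 4: advance +4 → t=21, phase=(2,2,6,6) → FL=S FR=S RL=W RR=W
cmd 5: advance +8 → t=29, phase=(2,2,6,6) → FL=S FR=S RL=W RR=W

after cmd 1 (t=5): FL=S FR=S RL=W RR=W
after cmd 2 (t=11): FL=S FR=S RL=S RR=S
after cmd 3 (t=17): FL=W FR=W RL=S RR=S
after cmd 4 (t=21): FL=S FR=S RL=W RR=W
after cmd 5 (t=29): FL=S FR=S RL=W RR=W


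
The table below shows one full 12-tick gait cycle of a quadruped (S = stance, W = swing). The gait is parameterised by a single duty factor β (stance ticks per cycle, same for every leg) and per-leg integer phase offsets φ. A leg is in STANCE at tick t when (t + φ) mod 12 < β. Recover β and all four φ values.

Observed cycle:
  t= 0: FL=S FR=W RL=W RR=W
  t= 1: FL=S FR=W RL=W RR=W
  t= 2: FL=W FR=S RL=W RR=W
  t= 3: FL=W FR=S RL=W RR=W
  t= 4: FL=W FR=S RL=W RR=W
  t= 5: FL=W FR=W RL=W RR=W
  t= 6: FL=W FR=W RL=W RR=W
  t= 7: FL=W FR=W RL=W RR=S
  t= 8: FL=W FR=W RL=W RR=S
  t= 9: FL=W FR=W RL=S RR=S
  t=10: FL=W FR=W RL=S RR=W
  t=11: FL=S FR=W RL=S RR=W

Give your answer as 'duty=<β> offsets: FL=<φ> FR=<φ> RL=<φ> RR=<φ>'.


duty=3 offsets: FL=1 FR=10 RL=3 RR=5

duty β = stance ticks per leg = 3
FL: stance ticks = 3; W→S at t=11 → φ=1
FR: stance ticks = 3; W→S at t=2 → φ=10
RL: stance ticks = 3; W→S at t=9 → φ=3
RR: stance ticks = 3; W→S at t=7 → φ=5


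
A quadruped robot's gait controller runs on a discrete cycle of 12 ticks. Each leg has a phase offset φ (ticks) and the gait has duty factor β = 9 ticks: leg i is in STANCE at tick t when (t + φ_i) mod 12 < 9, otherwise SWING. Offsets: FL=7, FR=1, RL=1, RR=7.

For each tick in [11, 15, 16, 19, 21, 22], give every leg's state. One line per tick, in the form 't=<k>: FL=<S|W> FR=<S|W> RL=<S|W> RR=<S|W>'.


t=11: phase=(6,0,0,6) vs β=9 → FL=S FR=S RL=S RR=S
t=15: phase=(10,4,4,10) vs β=9 → FL=W FR=S RL=S RR=W
t=16: phase=(11,5,5,11) vs β=9 → FL=W FR=S RL=S RR=W
t=19: phase=(2,8,8,2) vs β=9 → FL=S FR=S RL=S RR=S
t=21: phase=(4,10,10,4) vs β=9 → FL=S FR=W RL=W RR=S
t=22: phase=(5,11,11,5) vs β=9 → FL=S FR=W RL=W RR=S

t=11: FL=S FR=S RL=S RR=S
t=15: FL=W FR=S RL=S RR=W
t=16: FL=W FR=S RL=S RR=W
t=19: FL=S FR=S RL=S RR=S
t=21: FL=S FR=W RL=W RR=S
t=22: FL=S FR=W RL=W RR=S


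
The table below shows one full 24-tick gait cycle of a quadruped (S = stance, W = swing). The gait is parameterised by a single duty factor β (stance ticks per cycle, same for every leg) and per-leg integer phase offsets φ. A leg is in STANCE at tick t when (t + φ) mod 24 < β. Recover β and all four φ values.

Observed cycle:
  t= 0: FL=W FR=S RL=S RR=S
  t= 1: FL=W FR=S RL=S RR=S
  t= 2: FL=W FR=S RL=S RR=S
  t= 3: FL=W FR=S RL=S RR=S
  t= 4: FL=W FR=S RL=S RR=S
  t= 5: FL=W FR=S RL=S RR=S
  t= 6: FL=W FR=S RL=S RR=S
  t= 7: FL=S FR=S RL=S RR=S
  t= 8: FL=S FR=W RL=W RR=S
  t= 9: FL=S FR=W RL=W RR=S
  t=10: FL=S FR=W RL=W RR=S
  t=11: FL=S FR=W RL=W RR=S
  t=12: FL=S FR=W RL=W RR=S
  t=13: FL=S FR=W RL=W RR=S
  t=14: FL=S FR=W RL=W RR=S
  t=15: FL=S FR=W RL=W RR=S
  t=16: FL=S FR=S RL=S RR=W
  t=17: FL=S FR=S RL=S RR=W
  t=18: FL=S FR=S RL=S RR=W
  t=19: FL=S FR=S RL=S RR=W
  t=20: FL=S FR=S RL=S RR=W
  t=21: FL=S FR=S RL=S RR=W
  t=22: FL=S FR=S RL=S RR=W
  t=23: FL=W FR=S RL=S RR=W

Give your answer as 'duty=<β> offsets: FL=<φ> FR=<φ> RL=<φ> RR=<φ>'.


duty=16 offsets: FL=17 FR=8 RL=8 RR=0

duty β = stance ticks per leg = 16
FL: stance ticks = 16; W→S at t=7 → φ=17
FR: stance ticks = 16; W→S at t=16 → φ=8
RL: stance ticks = 16; W→S at t=16 → φ=8
RR: stance ticks = 16; W→S at t=0 → φ=0


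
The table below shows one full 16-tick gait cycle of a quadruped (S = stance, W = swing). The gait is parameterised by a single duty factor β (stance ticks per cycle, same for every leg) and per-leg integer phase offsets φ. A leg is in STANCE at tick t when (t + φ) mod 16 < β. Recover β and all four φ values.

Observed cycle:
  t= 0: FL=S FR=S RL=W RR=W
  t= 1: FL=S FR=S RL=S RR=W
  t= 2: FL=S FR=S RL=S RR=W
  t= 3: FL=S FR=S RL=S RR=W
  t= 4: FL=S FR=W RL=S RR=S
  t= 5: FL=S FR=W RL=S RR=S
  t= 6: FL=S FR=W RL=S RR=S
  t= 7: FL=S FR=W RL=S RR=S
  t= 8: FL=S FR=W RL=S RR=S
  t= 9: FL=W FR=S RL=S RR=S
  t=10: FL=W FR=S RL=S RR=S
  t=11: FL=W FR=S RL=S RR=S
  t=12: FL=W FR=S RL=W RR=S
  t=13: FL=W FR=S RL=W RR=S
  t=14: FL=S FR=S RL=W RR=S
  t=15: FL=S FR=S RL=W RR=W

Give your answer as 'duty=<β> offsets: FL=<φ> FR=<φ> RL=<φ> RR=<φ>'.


duty β = stance ticks per leg = 11
FL: stance ticks = 11; W→S at t=14 → φ=2
FR: stance ticks = 11; W→S at t=9 → φ=7
RL: stance ticks = 11; W→S at t=1 → φ=15
RR: stance ticks = 11; W→S at t=4 → φ=12

duty=11 offsets: FL=2 FR=7 RL=15 RR=12


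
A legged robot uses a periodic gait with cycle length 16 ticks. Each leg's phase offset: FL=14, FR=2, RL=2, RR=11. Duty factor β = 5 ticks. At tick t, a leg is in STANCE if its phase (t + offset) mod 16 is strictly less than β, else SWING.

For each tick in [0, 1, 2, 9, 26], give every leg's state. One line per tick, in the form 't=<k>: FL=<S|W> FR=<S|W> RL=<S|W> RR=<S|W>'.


t=0: FL=W FR=S RL=S RR=W
t=1: FL=W FR=S RL=S RR=W
t=2: FL=S FR=S RL=S RR=W
t=9: FL=W FR=W RL=W RR=S
t=26: FL=W FR=W RL=W RR=W

t=0: phase=(14,2,2,11) vs β=5 → FL=W FR=S RL=S RR=W
t=1: phase=(15,3,3,12) vs β=5 → FL=W FR=S RL=S RR=W
t=2: phase=(0,4,4,13) vs β=5 → FL=S FR=S RL=S RR=W
t=9: phase=(7,11,11,4) vs β=5 → FL=W FR=W RL=W RR=S
t=26: phase=(8,12,12,5) vs β=5 → FL=W FR=W RL=W RR=W


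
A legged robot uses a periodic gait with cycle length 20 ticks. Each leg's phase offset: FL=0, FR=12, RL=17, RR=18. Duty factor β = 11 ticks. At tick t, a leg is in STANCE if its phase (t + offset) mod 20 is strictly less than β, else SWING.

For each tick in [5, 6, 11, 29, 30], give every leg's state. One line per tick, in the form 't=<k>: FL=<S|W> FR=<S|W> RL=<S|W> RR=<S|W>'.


t=5: phase=(5,17,2,3) vs β=11 → FL=S FR=W RL=S RR=S
t=6: phase=(6,18,3,4) vs β=11 → FL=S FR=W RL=S RR=S
t=11: phase=(11,3,8,9) vs β=11 → FL=W FR=S RL=S RR=S
t=29: phase=(9,1,6,7) vs β=11 → FL=S FR=S RL=S RR=S
t=30: phase=(10,2,7,8) vs β=11 → FL=S FR=S RL=S RR=S

t=5: FL=S FR=W RL=S RR=S
t=6: FL=S FR=W RL=S RR=S
t=11: FL=W FR=S RL=S RR=S
t=29: FL=S FR=S RL=S RR=S
t=30: FL=S FR=S RL=S RR=S


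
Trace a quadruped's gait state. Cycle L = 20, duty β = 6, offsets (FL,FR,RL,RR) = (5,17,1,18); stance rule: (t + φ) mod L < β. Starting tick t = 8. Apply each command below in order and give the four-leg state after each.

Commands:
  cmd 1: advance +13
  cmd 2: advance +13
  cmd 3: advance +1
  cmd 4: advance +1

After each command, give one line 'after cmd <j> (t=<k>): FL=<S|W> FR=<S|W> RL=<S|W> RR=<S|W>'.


after cmd 1 (t=21): FL=W FR=W RL=S RR=W
after cmd 2 (t=34): FL=W FR=W RL=W RR=W
after cmd 3 (t=35): FL=S FR=W RL=W RR=W
after cmd 4 (t=36): FL=S FR=W RL=W RR=W

start t=8: FL=W FR=S RL=W RR=W
cmd 1: advance +13 → t=21, phase=(6,18,2,19) → FL=W FR=W RL=S RR=W
cmd 2: advance +13 → t=34, phase=(19,11,15,12) → FL=W FR=W RL=W RR=W
cmd 3: advance +1 → t=35, phase=(0,12,16,13) → FL=S FR=W RL=W RR=W
cmd 4: advance +1 → t=36, phase=(1,13,17,14) → FL=S FR=W RL=W RR=W


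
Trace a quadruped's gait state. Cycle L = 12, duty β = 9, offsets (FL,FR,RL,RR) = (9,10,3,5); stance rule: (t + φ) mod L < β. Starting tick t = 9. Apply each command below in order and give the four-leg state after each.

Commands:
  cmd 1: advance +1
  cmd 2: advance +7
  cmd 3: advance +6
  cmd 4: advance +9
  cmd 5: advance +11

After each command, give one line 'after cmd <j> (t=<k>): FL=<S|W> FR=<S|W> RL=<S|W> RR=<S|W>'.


start t=9: FL=S FR=S RL=S RR=S
cmd 1: advance +1 → t=10, phase=(7,8,1,3) → FL=S FR=S RL=S RR=S
cmd 2: advance +7 → t=17, phase=(2,3,8,10) → FL=S FR=S RL=S RR=W
cmd 3: advance +6 → t=23, phase=(8,9,2,4) → FL=S FR=W RL=S RR=S
cmd 4: advance +9 → t=32, phase=(5,6,11,1) → FL=S FR=S RL=W RR=S
cmd 5: advance +11 → t=43, phase=(4,5,10,0) → FL=S FR=S RL=W RR=S

after cmd 1 (t=10): FL=S FR=S RL=S RR=S
after cmd 2 (t=17): FL=S FR=S RL=S RR=W
after cmd 3 (t=23): FL=S FR=W RL=S RR=S
after cmd 4 (t=32): FL=S FR=S RL=W RR=S
after cmd 5 (t=43): FL=S FR=S RL=W RR=S


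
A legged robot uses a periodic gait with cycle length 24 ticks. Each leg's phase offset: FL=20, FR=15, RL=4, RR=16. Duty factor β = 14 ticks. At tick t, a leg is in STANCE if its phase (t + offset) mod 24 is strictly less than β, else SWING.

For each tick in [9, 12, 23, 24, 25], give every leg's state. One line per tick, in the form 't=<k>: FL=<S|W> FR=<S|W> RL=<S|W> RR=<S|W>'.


t=9: FL=S FR=S RL=S RR=S
t=12: FL=S FR=S RL=W RR=S
t=23: FL=W FR=W RL=S RR=W
t=24: FL=W FR=W RL=S RR=W
t=25: FL=W FR=W RL=S RR=W

t=9: phase=(5,0,13,1) vs β=14 → FL=S FR=S RL=S RR=S
t=12: phase=(8,3,16,4) vs β=14 → FL=S FR=S RL=W RR=S
t=23: phase=(19,14,3,15) vs β=14 → FL=W FR=W RL=S RR=W
t=24: phase=(20,15,4,16) vs β=14 → FL=W FR=W RL=S RR=W
t=25: phase=(21,16,5,17) vs β=14 → FL=W FR=W RL=S RR=W


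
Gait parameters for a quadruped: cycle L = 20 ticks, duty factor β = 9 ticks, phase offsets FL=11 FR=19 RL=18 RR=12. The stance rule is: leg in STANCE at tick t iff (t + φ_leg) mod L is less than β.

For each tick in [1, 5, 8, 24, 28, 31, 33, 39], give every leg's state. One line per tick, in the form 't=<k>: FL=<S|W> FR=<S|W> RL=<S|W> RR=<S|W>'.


t=1: phase=(12,0,19,13) vs β=9 → FL=W FR=S RL=W RR=W
t=5: phase=(16,4,3,17) vs β=9 → FL=W FR=S RL=S RR=W
t=8: phase=(19,7,6,0) vs β=9 → FL=W FR=S RL=S RR=S
t=24: phase=(15,3,2,16) vs β=9 → FL=W FR=S RL=S RR=W
t=28: phase=(19,7,6,0) vs β=9 → FL=W FR=S RL=S RR=S
t=31: phase=(2,10,9,3) vs β=9 → FL=S FR=W RL=W RR=S
t=33: phase=(4,12,11,5) vs β=9 → FL=S FR=W RL=W RR=S
t=39: phase=(10,18,17,11) vs β=9 → FL=W FR=W RL=W RR=W

t=1: FL=W FR=S RL=W RR=W
t=5: FL=W FR=S RL=S RR=W
t=8: FL=W FR=S RL=S RR=S
t=24: FL=W FR=S RL=S RR=W
t=28: FL=W FR=S RL=S RR=S
t=31: FL=S FR=W RL=W RR=S
t=33: FL=S FR=W RL=W RR=S
t=39: FL=W FR=W RL=W RR=W


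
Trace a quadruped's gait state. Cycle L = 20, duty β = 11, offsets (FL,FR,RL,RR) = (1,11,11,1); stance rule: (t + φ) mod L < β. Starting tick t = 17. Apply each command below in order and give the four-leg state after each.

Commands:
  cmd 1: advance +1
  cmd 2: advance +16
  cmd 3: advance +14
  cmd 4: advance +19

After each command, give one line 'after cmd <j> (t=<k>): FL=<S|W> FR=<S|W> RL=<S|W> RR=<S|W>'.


start t=17: FL=W FR=S RL=S RR=W
cmd 1: advance +1 → t=18, phase=(19,9,9,19) → FL=W FR=S RL=S RR=W
cmd 2: advance +16 → t=34, phase=(15,5,5,15) → FL=W FR=S RL=S RR=W
cmd 3: advance +14 → t=48, phase=(9,19,19,9) → FL=S FR=W RL=W RR=S
cmd 4: advance +19 → t=67, phase=(8,18,18,8) → FL=S FR=W RL=W RR=S

after cmd 1 (t=18): FL=W FR=S RL=S RR=W
after cmd 2 (t=34): FL=W FR=S RL=S RR=W
after cmd 3 (t=48): FL=S FR=W RL=W RR=S
after cmd 4 (t=67): FL=S FR=W RL=W RR=S


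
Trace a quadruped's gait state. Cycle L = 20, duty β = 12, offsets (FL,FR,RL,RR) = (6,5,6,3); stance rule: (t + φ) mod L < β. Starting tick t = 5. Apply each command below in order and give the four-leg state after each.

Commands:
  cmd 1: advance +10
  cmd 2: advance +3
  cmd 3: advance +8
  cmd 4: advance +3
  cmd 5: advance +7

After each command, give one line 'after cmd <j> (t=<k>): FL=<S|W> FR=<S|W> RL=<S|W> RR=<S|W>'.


after cmd 1 (t=15): FL=S FR=S RL=S RR=W
after cmd 2 (t=18): FL=S FR=S RL=S RR=S
after cmd 3 (t=26): FL=W FR=S RL=W RR=S
after cmd 4 (t=29): FL=W FR=W RL=W RR=W
after cmd 5 (t=36): FL=S FR=S RL=S RR=W

start t=5: FL=S FR=S RL=S RR=S
cmd 1: advance +10 → t=15, phase=(1,0,1,18) → FL=S FR=S RL=S RR=W
cmd 2: advance +3 → t=18, phase=(4,3,4,1) → FL=S FR=S RL=S RR=S
cmd 3: advance +8 → t=26, phase=(12,11,12,9) → FL=W FR=S RL=W RR=S
cmd 4: advance +3 → t=29, phase=(15,14,15,12) → FL=W FR=W RL=W RR=W
cmd 5: advance +7 → t=36, phase=(2,1,2,19) → FL=S FR=S RL=S RR=W


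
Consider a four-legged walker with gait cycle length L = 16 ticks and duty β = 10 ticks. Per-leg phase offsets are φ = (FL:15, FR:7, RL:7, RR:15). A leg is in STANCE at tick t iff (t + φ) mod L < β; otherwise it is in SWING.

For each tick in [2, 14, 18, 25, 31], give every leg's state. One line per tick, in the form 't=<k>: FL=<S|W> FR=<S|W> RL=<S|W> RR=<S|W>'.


t=2: FL=S FR=S RL=S RR=S
t=14: FL=W FR=S RL=S RR=W
t=18: FL=S FR=S RL=S RR=S
t=25: FL=S FR=S RL=S RR=S
t=31: FL=W FR=S RL=S RR=W

t=2: phase=(1,9,9,1) vs β=10 → FL=S FR=S RL=S RR=S
t=14: phase=(13,5,5,13) vs β=10 → FL=W FR=S RL=S RR=W
t=18: phase=(1,9,9,1) vs β=10 → FL=S FR=S RL=S RR=S
t=25: phase=(8,0,0,8) vs β=10 → FL=S FR=S RL=S RR=S
t=31: phase=(14,6,6,14) vs β=10 → FL=W FR=S RL=S RR=W


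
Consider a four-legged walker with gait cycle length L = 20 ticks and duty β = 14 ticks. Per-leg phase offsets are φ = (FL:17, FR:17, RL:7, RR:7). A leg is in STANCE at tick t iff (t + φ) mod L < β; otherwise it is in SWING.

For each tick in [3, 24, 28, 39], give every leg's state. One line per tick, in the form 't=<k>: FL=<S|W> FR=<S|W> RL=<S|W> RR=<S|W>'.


t=3: phase=(0,0,10,10) vs β=14 → FL=S FR=S RL=S RR=S
t=24: phase=(1,1,11,11) vs β=14 → FL=S FR=S RL=S RR=S
t=28: phase=(5,5,15,15) vs β=14 → FL=S FR=S RL=W RR=W
t=39: phase=(16,16,6,6) vs β=14 → FL=W FR=W RL=S RR=S

t=3: FL=S FR=S RL=S RR=S
t=24: FL=S FR=S RL=S RR=S
t=28: FL=S FR=S RL=W RR=W
t=39: FL=W FR=W RL=S RR=S


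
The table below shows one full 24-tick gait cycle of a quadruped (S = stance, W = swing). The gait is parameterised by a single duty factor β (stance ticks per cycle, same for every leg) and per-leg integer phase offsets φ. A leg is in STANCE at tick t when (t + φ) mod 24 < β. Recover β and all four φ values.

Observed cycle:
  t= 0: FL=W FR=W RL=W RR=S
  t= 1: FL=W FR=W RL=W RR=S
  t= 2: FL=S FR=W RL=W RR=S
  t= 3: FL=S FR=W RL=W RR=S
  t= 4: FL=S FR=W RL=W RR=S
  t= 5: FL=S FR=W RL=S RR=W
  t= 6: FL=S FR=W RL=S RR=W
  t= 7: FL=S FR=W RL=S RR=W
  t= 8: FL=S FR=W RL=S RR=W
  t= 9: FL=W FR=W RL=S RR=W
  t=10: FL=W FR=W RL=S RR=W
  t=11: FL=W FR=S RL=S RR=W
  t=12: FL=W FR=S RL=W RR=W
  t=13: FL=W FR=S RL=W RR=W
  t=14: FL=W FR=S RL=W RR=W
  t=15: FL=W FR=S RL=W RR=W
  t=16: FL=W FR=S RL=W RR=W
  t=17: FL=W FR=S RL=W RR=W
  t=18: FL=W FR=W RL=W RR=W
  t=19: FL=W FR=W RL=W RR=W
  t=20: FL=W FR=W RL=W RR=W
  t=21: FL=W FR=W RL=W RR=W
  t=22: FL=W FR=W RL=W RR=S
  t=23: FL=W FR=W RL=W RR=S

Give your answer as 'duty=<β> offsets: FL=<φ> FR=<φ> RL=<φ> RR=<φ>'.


duty β = stance ticks per leg = 7
FL: stance ticks = 7; W→S at t=2 → φ=22
FR: stance ticks = 7; W→S at t=11 → φ=13
RL: stance ticks = 7; W→S at t=5 → φ=19
RR: stance ticks = 7; W→S at t=22 → φ=2

duty=7 offsets: FL=22 FR=13 RL=19 RR=2


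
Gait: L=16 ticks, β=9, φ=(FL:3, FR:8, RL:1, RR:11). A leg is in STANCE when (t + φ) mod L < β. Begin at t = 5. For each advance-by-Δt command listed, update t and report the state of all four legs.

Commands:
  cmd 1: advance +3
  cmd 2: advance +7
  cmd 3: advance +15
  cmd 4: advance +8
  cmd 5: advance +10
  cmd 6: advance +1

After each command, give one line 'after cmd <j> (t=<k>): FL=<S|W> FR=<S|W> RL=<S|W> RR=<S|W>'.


start t=5: FL=S FR=W RL=S RR=S
cmd 1: advance +3 → t=8, phase=(11,0,9,3) → FL=W FR=S RL=W RR=S
cmd 2: advance +7 → t=15, phase=(2,7,0,10) → FL=S FR=S RL=S RR=W
cmd 3: advance +15 → t=30, phase=(1,6,15,9) → FL=S FR=S RL=W RR=W
cmd 4: advance +8 → t=38, phase=(9,14,7,1) → FL=W FR=W RL=S RR=S
cmd 5: advance +10 → t=48, phase=(3,8,1,11) → FL=S FR=S RL=S RR=W
cmd 6: advance +1 → t=49, phase=(4,9,2,12) → FL=S FR=W RL=S RR=W

after cmd 1 (t=8): FL=W FR=S RL=W RR=S
after cmd 2 (t=15): FL=S FR=S RL=S RR=W
after cmd 3 (t=30): FL=S FR=S RL=W RR=W
after cmd 4 (t=38): FL=W FR=W RL=S RR=S
after cmd 5 (t=48): FL=S FR=S RL=S RR=W
after cmd 6 (t=49): FL=S FR=W RL=S RR=W


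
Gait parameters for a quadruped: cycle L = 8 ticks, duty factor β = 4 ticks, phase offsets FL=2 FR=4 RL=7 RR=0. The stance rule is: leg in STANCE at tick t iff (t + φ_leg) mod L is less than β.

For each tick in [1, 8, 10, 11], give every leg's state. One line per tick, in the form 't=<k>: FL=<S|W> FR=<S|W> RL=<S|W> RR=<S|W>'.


t=1: FL=S FR=W RL=S RR=S
t=8: FL=S FR=W RL=W RR=S
t=10: FL=W FR=W RL=S RR=S
t=11: FL=W FR=W RL=S RR=S

t=1: phase=(3,5,0,1) vs β=4 → FL=S FR=W RL=S RR=S
t=8: phase=(2,4,7,0) vs β=4 → FL=S FR=W RL=W RR=S
t=10: phase=(4,6,1,2) vs β=4 → FL=W FR=W RL=S RR=S
t=11: phase=(5,7,2,3) vs β=4 → FL=W FR=W RL=S RR=S


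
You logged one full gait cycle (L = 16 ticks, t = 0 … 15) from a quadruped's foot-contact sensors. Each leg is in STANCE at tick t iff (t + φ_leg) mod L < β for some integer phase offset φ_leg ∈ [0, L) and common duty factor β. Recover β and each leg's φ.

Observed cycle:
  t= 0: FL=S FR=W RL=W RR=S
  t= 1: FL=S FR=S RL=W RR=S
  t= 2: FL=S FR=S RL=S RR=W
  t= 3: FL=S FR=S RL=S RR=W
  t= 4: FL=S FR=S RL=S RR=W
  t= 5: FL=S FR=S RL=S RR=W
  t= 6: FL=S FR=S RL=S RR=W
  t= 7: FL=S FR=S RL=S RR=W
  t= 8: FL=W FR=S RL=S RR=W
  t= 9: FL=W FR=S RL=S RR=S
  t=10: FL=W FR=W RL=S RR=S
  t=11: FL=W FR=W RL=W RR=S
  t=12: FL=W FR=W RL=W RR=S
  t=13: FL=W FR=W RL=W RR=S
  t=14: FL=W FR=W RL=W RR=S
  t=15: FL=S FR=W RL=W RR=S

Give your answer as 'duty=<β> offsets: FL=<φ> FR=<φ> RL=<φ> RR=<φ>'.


duty=9 offsets: FL=1 FR=15 RL=14 RR=7

duty β = stance ticks per leg = 9
FL: stance ticks = 9; W→S at t=15 → φ=1
FR: stance ticks = 9; W→S at t=1 → φ=15
RL: stance ticks = 9; W→S at t=2 → φ=14
RR: stance ticks = 9; W→S at t=9 → φ=7


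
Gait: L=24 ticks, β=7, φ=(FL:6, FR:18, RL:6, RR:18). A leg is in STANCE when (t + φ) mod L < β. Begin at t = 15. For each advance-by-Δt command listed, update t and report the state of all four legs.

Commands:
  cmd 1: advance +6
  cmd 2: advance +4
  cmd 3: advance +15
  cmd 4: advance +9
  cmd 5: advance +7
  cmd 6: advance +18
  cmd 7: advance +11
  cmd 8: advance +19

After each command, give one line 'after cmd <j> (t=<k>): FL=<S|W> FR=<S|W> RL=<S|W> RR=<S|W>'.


after cmd 1 (t=21): FL=S FR=W RL=S RR=W
after cmd 2 (t=25): FL=W FR=W RL=W RR=W
after cmd 3 (t=40): FL=W FR=W RL=W RR=W
after cmd 4 (t=49): FL=W FR=W RL=W RR=W
after cmd 5 (t=56): FL=W FR=S RL=W RR=S
after cmd 6 (t=74): FL=W FR=W RL=W RR=W
after cmd 7 (t=85): FL=W FR=W RL=W RR=W
after cmd 8 (t=104): FL=W FR=S RL=W RR=S

start t=15: FL=W FR=W RL=W RR=W
cmd 1: advance +6 → t=21, phase=(3,15,3,15) → FL=S FR=W RL=S RR=W
cmd 2: advance +4 → t=25, phase=(7,19,7,19) → FL=W FR=W RL=W RR=W
cmd 3: advance +15 → t=40, phase=(22,10,22,10) → FL=W FR=W RL=W RR=W
cmd 4: advance +9 → t=49, phase=(7,19,7,19) → FL=W FR=W RL=W RR=W
cmd 5: advance +7 → t=56, phase=(14,2,14,2) → FL=W FR=S RL=W RR=S
cmd 6: advance +18 → t=74, phase=(8,20,8,20) → FL=W FR=W RL=W RR=W
cmd 7: advance +11 → t=85, phase=(19,7,19,7) → FL=W FR=W RL=W RR=W
cmd 8: advance +19 → t=104, phase=(14,2,14,2) → FL=W FR=S RL=W RR=S


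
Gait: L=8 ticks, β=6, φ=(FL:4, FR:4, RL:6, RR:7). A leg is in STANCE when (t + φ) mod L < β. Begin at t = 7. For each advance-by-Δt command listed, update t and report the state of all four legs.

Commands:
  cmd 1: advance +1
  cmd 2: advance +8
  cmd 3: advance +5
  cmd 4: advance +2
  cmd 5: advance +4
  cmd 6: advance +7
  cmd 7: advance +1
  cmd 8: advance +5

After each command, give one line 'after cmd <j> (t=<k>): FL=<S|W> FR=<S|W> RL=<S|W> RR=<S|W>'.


start t=7: FL=S FR=S RL=S RR=W
cmd 1: advance +1 → t=8, phase=(4,4,6,7) → FL=S FR=S RL=W RR=W
cmd 2: advance +8 → t=16, phase=(4,4,6,7) → FL=S FR=S RL=W RR=W
cmd 3: advance +5 → t=21, phase=(1,1,3,4) → FL=S FR=S RL=S RR=S
cmd 4: advance +2 → t=23, phase=(3,3,5,6) → FL=S FR=S RL=S RR=W
cmd 5: advance +4 → t=27, phase=(7,7,1,2) → FL=W FR=W RL=S RR=S
cmd 6: advance +7 → t=34, phase=(6,6,0,1) → FL=W FR=W RL=S RR=S
cmd 7: advance +1 → t=35, phase=(7,7,1,2) → FL=W FR=W RL=S RR=S
cmd 8: advance +5 → t=40, phase=(4,4,6,7) → FL=S FR=S RL=W RR=W

after cmd 1 (t=8): FL=S FR=S RL=W RR=W
after cmd 2 (t=16): FL=S FR=S RL=W RR=W
after cmd 3 (t=21): FL=S FR=S RL=S RR=S
after cmd 4 (t=23): FL=S FR=S RL=S RR=W
after cmd 5 (t=27): FL=W FR=W RL=S RR=S
after cmd 6 (t=34): FL=W FR=W RL=S RR=S
after cmd 7 (t=35): FL=W FR=W RL=S RR=S
after cmd 8 (t=40): FL=S FR=S RL=W RR=W


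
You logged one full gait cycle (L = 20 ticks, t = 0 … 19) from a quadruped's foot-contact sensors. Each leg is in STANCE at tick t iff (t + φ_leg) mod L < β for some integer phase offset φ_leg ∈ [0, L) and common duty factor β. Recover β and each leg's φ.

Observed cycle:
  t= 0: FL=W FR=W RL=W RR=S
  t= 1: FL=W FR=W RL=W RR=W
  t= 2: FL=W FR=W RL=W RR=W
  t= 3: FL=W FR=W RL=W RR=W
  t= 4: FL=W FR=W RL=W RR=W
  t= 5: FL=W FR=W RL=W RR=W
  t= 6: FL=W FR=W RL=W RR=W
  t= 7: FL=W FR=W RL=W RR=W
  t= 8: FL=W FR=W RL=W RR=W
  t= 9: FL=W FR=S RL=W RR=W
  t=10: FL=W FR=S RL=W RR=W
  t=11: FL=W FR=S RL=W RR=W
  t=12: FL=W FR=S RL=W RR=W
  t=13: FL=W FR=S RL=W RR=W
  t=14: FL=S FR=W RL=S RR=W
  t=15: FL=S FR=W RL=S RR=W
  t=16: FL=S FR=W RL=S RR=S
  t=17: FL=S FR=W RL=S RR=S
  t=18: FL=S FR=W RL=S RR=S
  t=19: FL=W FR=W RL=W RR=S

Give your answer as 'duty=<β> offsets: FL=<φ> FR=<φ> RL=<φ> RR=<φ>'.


duty=5 offsets: FL=6 FR=11 RL=6 RR=4

duty β = stance ticks per leg = 5
FL: stance ticks = 5; W→S at t=14 → φ=6
FR: stance ticks = 5; W→S at t=9 → φ=11
RL: stance ticks = 5; W→S at t=14 → φ=6
RR: stance ticks = 5; W→S at t=16 → φ=4


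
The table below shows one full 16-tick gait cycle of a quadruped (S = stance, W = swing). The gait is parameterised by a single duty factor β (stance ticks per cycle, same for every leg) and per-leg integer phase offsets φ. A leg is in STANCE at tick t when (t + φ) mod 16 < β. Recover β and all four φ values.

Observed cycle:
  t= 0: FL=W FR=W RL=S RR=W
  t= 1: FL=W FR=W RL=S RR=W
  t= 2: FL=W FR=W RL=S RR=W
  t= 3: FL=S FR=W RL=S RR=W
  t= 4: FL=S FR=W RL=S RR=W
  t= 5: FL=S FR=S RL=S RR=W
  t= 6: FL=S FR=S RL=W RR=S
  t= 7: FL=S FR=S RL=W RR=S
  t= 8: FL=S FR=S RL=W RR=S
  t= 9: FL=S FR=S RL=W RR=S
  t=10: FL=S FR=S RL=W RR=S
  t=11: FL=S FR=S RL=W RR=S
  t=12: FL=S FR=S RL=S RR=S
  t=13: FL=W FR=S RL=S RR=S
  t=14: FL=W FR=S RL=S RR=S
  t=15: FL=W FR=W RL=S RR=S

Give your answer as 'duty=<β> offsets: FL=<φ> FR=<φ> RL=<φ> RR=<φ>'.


duty β = stance ticks per leg = 10
FL: stance ticks = 10; W→S at t=3 → φ=13
FR: stance ticks = 10; W→S at t=5 → φ=11
RL: stance ticks = 10; W→S at t=12 → φ=4
RR: stance ticks = 10; W→S at t=6 → φ=10

duty=10 offsets: FL=13 FR=11 RL=4 RR=10


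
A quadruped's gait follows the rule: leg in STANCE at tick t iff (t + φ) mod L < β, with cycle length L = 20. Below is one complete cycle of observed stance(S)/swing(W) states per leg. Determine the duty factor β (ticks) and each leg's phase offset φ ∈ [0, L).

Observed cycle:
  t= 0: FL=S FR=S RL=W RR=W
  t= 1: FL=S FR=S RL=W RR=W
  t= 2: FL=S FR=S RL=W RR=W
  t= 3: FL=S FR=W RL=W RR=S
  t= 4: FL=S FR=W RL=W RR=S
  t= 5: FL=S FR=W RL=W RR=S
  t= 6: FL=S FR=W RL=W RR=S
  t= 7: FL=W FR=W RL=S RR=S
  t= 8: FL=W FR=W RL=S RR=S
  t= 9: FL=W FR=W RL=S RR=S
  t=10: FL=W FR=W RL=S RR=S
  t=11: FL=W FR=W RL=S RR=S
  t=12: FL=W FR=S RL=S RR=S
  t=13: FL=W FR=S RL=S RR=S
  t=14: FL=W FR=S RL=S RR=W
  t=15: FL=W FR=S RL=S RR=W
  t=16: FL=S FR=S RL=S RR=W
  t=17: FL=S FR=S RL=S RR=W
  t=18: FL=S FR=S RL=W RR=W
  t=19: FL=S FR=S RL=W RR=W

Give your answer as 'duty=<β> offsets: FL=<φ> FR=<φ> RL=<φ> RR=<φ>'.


duty β = stance ticks per leg = 11
FL: stance ticks = 11; W→S at t=16 → φ=4
FR: stance ticks = 11; W→S at t=12 → φ=8
RL: stance ticks = 11; W→S at t=7 → φ=13
RR: stance ticks = 11; W→S at t=3 → φ=17

duty=11 offsets: FL=4 FR=8 RL=13 RR=17


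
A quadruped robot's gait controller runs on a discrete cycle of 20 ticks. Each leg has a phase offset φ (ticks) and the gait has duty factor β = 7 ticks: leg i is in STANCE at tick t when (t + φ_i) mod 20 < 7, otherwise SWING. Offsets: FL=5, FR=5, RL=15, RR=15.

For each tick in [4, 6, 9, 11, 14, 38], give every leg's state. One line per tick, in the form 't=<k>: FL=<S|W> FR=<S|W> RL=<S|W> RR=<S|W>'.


t=4: FL=W FR=W RL=W RR=W
t=6: FL=W FR=W RL=S RR=S
t=9: FL=W FR=W RL=S RR=S
t=11: FL=W FR=W RL=S RR=S
t=14: FL=W FR=W RL=W RR=W
t=38: FL=S FR=S RL=W RR=W

t=4: phase=(9,9,19,19) vs β=7 → FL=W FR=W RL=W RR=W
t=6: phase=(11,11,1,1) vs β=7 → FL=W FR=W RL=S RR=S
t=9: phase=(14,14,4,4) vs β=7 → FL=W FR=W RL=S RR=S
t=11: phase=(16,16,6,6) vs β=7 → FL=W FR=W RL=S RR=S
t=14: phase=(19,19,9,9) vs β=7 → FL=W FR=W RL=W RR=W
t=38: phase=(3,3,13,13) vs β=7 → FL=S FR=S RL=W RR=W


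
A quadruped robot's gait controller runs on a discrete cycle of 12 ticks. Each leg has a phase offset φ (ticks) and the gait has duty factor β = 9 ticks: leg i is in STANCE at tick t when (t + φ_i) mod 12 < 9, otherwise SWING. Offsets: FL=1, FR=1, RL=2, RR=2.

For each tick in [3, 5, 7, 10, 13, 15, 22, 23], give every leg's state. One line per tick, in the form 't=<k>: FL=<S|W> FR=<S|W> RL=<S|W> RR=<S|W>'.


t=3: phase=(4,4,5,5) vs β=9 → FL=S FR=S RL=S RR=S
t=5: phase=(6,6,7,7) vs β=9 → FL=S FR=S RL=S RR=S
t=7: phase=(8,8,9,9) vs β=9 → FL=S FR=S RL=W RR=W
t=10: phase=(11,11,0,0) vs β=9 → FL=W FR=W RL=S RR=S
t=13: phase=(2,2,3,3) vs β=9 → FL=S FR=S RL=S RR=S
t=15: phase=(4,4,5,5) vs β=9 → FL=S FR=S RL=S RR=S
t=22: phase=(11,11,0,0) vs β=9 → FL=W FR=W RL=S RR=S
t=23: phase=(0,0,1,1) vs β=9 → FL=S FR=S RL=S RR=S

t=3: FL=S FR=S RL=S RR=S
t=5: FL=S FR=S RL=S RR=S
t=7: FL=S FR=S RL=W RR=W
t=10: FL=W FR=W RL=S RR=S
t=13: FL=S FR=S RL=S RR=S
t=15: FL=S FR=S RL=S RR=S
t=22: FL=W FR=W RL=S RR=S
t=23: FL=S FR=S RL=S RR=S


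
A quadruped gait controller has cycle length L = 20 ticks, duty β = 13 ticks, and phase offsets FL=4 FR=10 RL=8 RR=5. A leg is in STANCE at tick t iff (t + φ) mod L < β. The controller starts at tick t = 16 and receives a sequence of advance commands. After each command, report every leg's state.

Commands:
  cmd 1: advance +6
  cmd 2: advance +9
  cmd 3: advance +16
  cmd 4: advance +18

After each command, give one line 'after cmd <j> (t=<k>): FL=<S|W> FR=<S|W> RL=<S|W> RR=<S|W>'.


start t=16: FL=S FR=S RL=S RR=S
cmd 1: advance +6 → t=22, phase=(6,12,10,7) → FL=S FR=S RL=S RR=S
cmd 2: advance +9 → t=31, phase=(15,1,19,16) → FL=W FR=S RL=W RR=W
cmd 3: advance +16 → t=47, phase=(11,17,15,12) → FL=S FR=W RL=W RR=S
cmd 4: advance +18 → t=65, phase=(9,15,13,10) → FL=S FR=W RL=W RR=S

after cmd 1 (t=22): FL=S FR=S RL=S RR=S
after cmd 2 (t=31): FL=W FR=S RL=W RR=W
after cmd 3 (t=47): FL=S FR=W RL=W RR=S
after cmd 4 (t=65): FL=S FR=W RL=W RR=S


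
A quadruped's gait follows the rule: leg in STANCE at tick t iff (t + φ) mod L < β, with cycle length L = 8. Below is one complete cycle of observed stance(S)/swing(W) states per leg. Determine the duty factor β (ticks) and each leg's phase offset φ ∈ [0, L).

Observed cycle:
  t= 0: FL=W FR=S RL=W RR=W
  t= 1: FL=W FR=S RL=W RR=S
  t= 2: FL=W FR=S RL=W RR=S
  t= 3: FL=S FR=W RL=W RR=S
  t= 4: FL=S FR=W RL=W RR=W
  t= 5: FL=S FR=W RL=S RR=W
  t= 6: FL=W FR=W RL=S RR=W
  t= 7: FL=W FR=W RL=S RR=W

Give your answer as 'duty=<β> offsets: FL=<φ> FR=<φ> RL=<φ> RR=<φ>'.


duty β = stance ticks per leg = 3
FL: stance ticks = 3; W→S at t=3 → φ=5
FR: stance ticks = 3; W→S at t=0 → φ=0
RL: stance ticks = 3; W→S at t=5 → φ=3
RR: stance ticks = 3; W→S at t=1 → φ=7

duty=3 offsets: FL=5 FR=0 RL=3 RR=7
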